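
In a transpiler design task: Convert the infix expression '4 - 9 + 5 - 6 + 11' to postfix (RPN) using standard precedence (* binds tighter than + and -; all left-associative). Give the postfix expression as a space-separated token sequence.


Applying the shunting-yard algorithm:
  Operand 4 -> output
  Push '-' onto operator stack -> op-stack: [-]
  Operand 9 -> output
  See '+' (prec 1); top '-' (prec 1) >= it -> pop '-' to output
  Push '+' onto operator stack -> op-stack: [+]
  Operand 5 -> output
  See '-' (prec 1); top '+' (prec 1) >= it -> pop '+' to output
  Push '-' onto operator stack -> op-stack: [-]
  Operand 6 -> output
  See '+' (prec 1); top '-' (prec 1) >= it -> pop '-' to output
  Push '+' onto operator stack -> op-stack: [+]
  Operand 11 -> output
  End of input: pop '+' to output
Postfix result: 4 9 - 5 + 6 - 11 +

4 9 - 5 + 6 - 11 +


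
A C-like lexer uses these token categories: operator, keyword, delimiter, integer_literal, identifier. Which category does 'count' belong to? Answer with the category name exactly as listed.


Token: 'count'
Checking categories:
  identifier: YES
  integer_literal: no
  operator: no
  keyword: no
  delimiter: no
Category: identifier

identifier


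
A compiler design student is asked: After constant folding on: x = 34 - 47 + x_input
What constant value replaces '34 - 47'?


Identifying constant sub-expression:
  Original: x = 34 - 47 + x_input
  34 and 47 are both compile-time constants
  Evaluating: 34 - 47 = -13
  After folding: x = -13 + x_input

-13


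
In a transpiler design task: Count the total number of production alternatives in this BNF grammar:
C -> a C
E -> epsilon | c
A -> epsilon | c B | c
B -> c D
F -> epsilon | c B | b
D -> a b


Counting alternatives per rule:
  C: 1 alternative(s)
  E: 2 alternative(s)
  A: 3 alternative(s)
  B: 1 alternative(s)
  F: 3 alternative(s)
  D: 1 alternative(s)
Sum: 1 + 2 + 3 + 1 + 3 + 1 = 11

11


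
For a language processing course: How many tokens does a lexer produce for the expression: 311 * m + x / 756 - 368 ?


Scanning '311 * m + x / 756 - 368'
Token 1: '311' -> integer_literal
Token 2: '*' -> operator
Token 3: 'm' -> identifier
Token 4: '+' -> operator
Token 5: 'x' -> identifier
Token 6: '/' -> operator
Token 7: '756' -> integer_literal
Token 8: '-' -> operator
Token 9: '368' -> integer_literal
Total tokens: 9

9


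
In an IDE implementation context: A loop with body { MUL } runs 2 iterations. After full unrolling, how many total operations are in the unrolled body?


Loop body operations: MUL (1 op per iteration)
Unrolling 2 iterations:
  Iteration 1: MUL (1 ops)
  Iteration 2: MUL (1 ops)
Total: 2 iterations * 1 ops/iter = 2 operations

2


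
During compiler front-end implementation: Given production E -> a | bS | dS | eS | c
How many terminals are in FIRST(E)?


Production: E -> a | bS | dS | eS | c
Examining each alternative for leading terminals:
  E -> a : first terminal = 'a'
  E -> bS : first terminal = 'b'
  E -> dS : first terminal = 'd'
  E -> eS : first terminal = 'e'
  E -> c : first terminal = 'c'
FIRST(E) = {a, b, c, d, e}
Count: 5

5


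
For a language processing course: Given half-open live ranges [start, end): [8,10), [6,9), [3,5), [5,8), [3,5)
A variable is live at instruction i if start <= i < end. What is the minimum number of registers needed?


Live ranges:
  Var0: [8, 10)
  Var1: [6, 9)
  Var2: [3, 5)
  Var3: [5, 8)
  Var4: [3, 5)
Sweep-line events (position, delta, active):
  pos=3 start -> active=1
  pos=3 start -> active=2
  pos=5 end -> active=1
  pos=5 end -> active=0
  pos=5 start -> active=1
  pos=6 start -> active=2
  pos=8 end -> active=1
  pos=8 start -> active=2
  pos=9 end -> active=1
  pos=10 end -> active=0
Maximum simultaneous active: 2
Minimum registers needed: 2

2


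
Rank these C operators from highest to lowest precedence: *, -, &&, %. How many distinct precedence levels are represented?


Looking up precedence for each operator:
  * -> precedence 6
  - -> precedence 5
  && -> precedence 2
  % -> precedence 6
Sorted highest to lowest: *, %, -, &&
Distinct precedence values: [6, 5, 2]
Number of distinct levels: 3

3


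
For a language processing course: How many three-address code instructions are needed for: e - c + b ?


Expression: e - c + b
Generating three-address code (respecting * over +/- precedence):
  Instruction 1: t1 = e - c
  Instruction 2: t2 = t1 + b
Total instructions: 2

2


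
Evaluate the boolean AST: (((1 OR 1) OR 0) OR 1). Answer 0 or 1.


Step 1: Evaluate inner node
  1 OR 1 = 1
Step 2: Evaluate next node
  1 OR 0 = 1
Step 3: Evaluate root node
  1 OR 1 = 1

1


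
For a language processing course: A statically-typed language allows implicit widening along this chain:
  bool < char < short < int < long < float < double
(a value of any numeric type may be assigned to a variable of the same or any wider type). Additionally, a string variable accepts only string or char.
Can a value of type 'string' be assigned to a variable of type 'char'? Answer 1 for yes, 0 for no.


Target variable type: char
Source value type: string
Rule: string cannot widen to any numeric type
Result: 0

0


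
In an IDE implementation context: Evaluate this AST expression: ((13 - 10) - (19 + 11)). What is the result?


Expression: ((13 - 10) - (19 + 11))
Evaluating step by step:
  13 - 10 = 3
  19 + 11 = 30
  3 - 30 = -27
Result: -27

-27


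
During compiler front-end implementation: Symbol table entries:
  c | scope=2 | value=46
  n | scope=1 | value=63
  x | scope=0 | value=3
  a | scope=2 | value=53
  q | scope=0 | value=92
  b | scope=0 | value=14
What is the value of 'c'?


Searching symbol table for 'c':
  c | scope=2 | value=46 <- MATCH
  n | scope=1 | value=63
  x | scope=0 | value=3
  a | scope=2 | value=53
  q | scope=0 | value=92
  b | scope=0 | value=14
Found 'c' at scope 2 with value 46

46


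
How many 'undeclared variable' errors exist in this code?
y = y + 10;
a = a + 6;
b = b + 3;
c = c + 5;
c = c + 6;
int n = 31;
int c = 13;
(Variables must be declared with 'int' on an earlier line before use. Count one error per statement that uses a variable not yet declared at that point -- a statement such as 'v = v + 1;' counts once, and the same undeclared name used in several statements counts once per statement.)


Scanning code line by line:
  Line 1: use 'y' -> ERROR (undeclared)
  Line 2: use 'a' -> ERROR (undeclared)
  Line 3: use 'b' -> ERROR (undeclared)
  Line 4: use 'c' -> ERROR (undeclared)
  Line 5: use 'c' -> ERROR (undeclared)
  Line 6: declare 'n' -> declared = ['n']
  Line 7: declare 'c' -> declared = ['c', 'n']
Total undeclared variable errors: 5

5


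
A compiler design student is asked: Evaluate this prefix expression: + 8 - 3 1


Parsing prefix expression: + 8 - 3 1
Step 1: Innermost operation '- 3 1'
  3 - 1 = 2
Step 2: Outer operation '+ 8 [2]'
  8 + 2 = 10

10


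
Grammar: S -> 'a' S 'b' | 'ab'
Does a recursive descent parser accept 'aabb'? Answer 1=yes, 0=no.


Grammar accepts strings of the form a^n b^n (n >= 1)
Word: 'aabb'
Counting: 2 a's and 2 b's
Check: 2 == 2? Yes
Derivation (S -> aSb applied 1 time(s), then S -> ab): S => aSb => aabb
Accepted

1


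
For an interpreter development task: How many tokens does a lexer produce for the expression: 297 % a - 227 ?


Scanning '297 % a - 227'
Token 1: '297' -> integer_literal
Token 2: '%' -> operator
Token 3: 'a' -> identifier
Token 4: '-' -> operator
Token 5: '227' -> integer_literal
Total tokens: 5

5


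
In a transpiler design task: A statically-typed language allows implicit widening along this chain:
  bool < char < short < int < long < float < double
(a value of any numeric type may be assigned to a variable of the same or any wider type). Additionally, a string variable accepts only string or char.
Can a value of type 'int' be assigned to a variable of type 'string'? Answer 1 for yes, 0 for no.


Target variable type: string
Source value type: int
Rule: string accepts only {string, char}
  source 'int' in {string, char}? No
Result: 0

0


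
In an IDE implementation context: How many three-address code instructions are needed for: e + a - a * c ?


Expression: e + a - a * c
Generating three-address code (respecting * over +/- precedence):
  Instruction 1: t1 = a * c
  Instruction 2: t2 = e + a
  Instruction 3: t3 = t2 - t1
Total instructions: 3

3


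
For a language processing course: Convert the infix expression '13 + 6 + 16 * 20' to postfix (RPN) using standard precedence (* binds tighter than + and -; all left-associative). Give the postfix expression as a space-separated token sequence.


Applying the shunting-yard algorithm:
  Operand 13 -> output
  Push '+' onto operator stack -> op-stack: [+]
  Operand 6 -> output
  See '+' (prec 1); top '+' (prec 1) >= it -> pop '+' to output
  Push '+' onto operator stack -> op-stack: [+]
  Operand 16 -> output
  Push '*' onto operator stack -> op-stack: [+, *]
  Operand 20 -> output
  End of input: pop '*' to output
  End of input: pop '+' to output
Postfix result: 13 6 + 16 20 * +

13 6 + 16 20 * +


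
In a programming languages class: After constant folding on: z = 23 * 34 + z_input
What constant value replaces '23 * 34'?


Identifying constant sub-expression:
  Original: z = 23 * 34 + z_input
  23 and 34 are both compile-time constants
  Evaluating: 23 * 34 = 782
  After folding: z = 782 + z_input

782


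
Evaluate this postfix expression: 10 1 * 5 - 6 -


Processing tokens left to right:
Push 10, Push 1
Pop 10 and 1, compute 10 * 1 = 10, push 10
Push 5
Pop 10 and 5, compute 10 - 5 = 5, push 5
Push 6
Pop 5 and 6, compute 5 - 6 = -1, push -1
Stack result: -1

-1


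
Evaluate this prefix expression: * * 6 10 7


Parsing prefix expression: * * 6 10 7
Step 1: Innermost operation '* 6 10'
  6 * 10 = 60
Step 2: Outer operation '* [60] 7'
  60 * 7 = 420

420


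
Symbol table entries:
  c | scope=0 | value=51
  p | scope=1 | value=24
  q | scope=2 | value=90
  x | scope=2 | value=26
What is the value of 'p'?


Searching symbol table for 'p':
  c | scope=0 | value=51
  p | scope=1 | value=24 <- MATCH
  q | scope=2 | value=90
  x | scope=2 | value=26
Found 'p' at scope 1 with value 24

24


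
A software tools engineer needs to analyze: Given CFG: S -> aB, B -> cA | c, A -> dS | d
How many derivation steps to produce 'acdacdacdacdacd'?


Grammar: S -> aB, B -> cA | c, A -> dS | d
Deriving 'acdacdacdacdacd':
Step 1: S -> aB => aB
Step 2: B -> cA => acA
Step 3: A -> dS => acdS
Step 4: S -> aB => acdaB
Step 5: B -> cA => acdacA
Step 6: A -> dS => acdacdS
Step 7: S -> aB => acdacdaB
Step 8: B -> cA => acdacdacA
Step 9: A -> dS => acdacdacdS
Step 10: S -> aB => acdacdacdaB
Step 11: B -> cA => acdacdacdacA
Step 12: A -> dS => acdacdacdacdS
Step 13: S -> aB => acdacdacdacdaB
Step 14: B -> cA => acdacdacdacdacA
Step 15: A -> d => acdacdacdacdacd
Total derivation steps: 15

15


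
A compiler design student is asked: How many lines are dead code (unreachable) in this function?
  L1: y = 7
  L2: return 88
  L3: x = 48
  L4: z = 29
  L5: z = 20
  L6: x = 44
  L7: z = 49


Analyzing control flow:
  L1: reachable (before return)
  L2: reachable (return statement)
  L3: DEAD (after return at L2)
  L4: DEAD (after return at L2)
  L5: DEAD (after return at L2)
  L6: DEAD (after return at L2)
  L7: DEAD (after return at L2)
Return at L2, total lines = 7
Dead lines: L3 through L7
Count: 5

5


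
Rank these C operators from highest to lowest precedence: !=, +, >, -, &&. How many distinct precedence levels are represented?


Looking up precedence for each operator:
  != -> precedence 3
  + -> precedence 5
  > -> precedence 4
  - -> precedence 5
  && -> precedence 2
Sorted highest to lowest: +, -, >, !=, &&
Distinct precedence values: [5, 4, 3, 2]
Number of distinct levels: 4

4


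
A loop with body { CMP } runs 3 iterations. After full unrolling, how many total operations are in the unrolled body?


Loop body operations: CMP (1 op per iteration)
Unrolling 3 iterations:
  Iteration 1: CMP (1 ops)
  Iteration 2: CMP (1 ops)
  Iteration 3: CMP (1 ops)
Total: 3 iterations * 1 ops/iter = 3 operations

3


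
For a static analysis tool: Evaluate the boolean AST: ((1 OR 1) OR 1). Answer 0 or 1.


Step 1: Evaluate inner node
  1 OR 1 = 1
Step 2: Evaluate root node
  1 OR 1 = 1

1


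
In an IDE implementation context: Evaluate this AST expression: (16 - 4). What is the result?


Expression: (16 - 4)
Evaluating step by step:
  16 - 4 = 12
Result: 12

12


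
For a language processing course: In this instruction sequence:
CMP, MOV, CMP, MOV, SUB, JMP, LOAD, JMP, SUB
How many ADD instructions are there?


Scanning instruction sequence for ADD:
  Position 1: CMP
  Position 2: MOV
  Position 3: CMP
  Position 4: MOV
  Position 5: SUB
  Position 6: JMP
  Position 7: LOAD
  Position 8: JMP
  Position 9: SUB
Matches at positions: []
Total ADD count: 0

0


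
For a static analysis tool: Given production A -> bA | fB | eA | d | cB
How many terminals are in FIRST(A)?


Production: A -> bA | fB | eA | d | cB
Examining each alternative for leading terminals:
  A -> bA : first terminal = 'b'
  A -> fB : first terminal = 'f'
  A -> eA : first terminal = 'e'
  A -> d : first terminal = 'd'
  A -> cB : first terminal = 'c'
FIRST(A) = {b, c, d, e, f}
Count: 5

5


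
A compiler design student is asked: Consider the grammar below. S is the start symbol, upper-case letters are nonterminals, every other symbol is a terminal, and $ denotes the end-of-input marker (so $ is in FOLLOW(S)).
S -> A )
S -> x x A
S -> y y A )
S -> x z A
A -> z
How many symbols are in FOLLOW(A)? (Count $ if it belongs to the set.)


S is the start symbol and does not occur in any rule body, so FOLLOW(S) = {$}.
Examining every occurrence of A in a rule body:
  S -> A ) : A is followed by terminal ')' -> add ')'
  S -> x x A : A is at the right end -> add FOLLOW(S) = {$}
  S -> y y A ) : A is followed by terminal ')' -> add ')' (already in the set)
  S -> x z A : A is at the right end -> add FOLLOW(S) = {$} (already in the set)
  A -> z : A does not occur in the body -> contributes nothing
FOLLOW(A) = {), $}
Count: 2

2


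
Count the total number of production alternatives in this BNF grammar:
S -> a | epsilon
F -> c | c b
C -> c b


Counting alternatives per rule:
  S: 2 alternative(s)
  F: 2 alternative(s)
  C: 1 alternative(s)
Sum: 2 + 2 + 1 = 5

5


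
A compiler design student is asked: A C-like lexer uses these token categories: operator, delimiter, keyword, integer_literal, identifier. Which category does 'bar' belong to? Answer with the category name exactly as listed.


Token: 'bar'
Checking categories:
  identifier: YES
  integer_literal: no
  operator: no
  keyword: no
  delimiter: no
Category: identifier

identifier


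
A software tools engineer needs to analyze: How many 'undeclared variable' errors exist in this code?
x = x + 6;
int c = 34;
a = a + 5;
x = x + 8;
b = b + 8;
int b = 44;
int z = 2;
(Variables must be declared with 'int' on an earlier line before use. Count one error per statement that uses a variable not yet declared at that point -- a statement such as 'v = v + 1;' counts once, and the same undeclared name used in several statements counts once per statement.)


Scanning code line by line:
  Line 1: use 'x' -> ERROR (undeclared)
  Line 2: declare 'c' -> declared = ['c']
  Line 3: use 'a' -> ERROR (undeclared)
  Line 4: use 'x' -> ERROR (undeclared)
  Line 5: use 'b' -> ERROR (undeclared)
  Line 6: declare 'b' -> declared = ['b', 'c']
  Line 7: declare 'z' -> declared = ['b', 'c', 'z']
Total undeclared variable errors: 4

4


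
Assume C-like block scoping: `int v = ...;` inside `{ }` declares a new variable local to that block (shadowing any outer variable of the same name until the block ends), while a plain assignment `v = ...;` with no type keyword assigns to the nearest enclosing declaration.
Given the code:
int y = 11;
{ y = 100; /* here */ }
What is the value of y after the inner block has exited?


Analyzing scoping rules:
Outer scope: declares y = 11
Inner block: 'y = 100;' has no type keyword, so it is an assignment to the outer y (no shadowing)
The assignment changed the outer variable itself, so the new value persists after the block -> 100
Result: 100

100


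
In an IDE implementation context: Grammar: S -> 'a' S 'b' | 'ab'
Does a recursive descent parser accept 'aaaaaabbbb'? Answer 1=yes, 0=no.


Grammar accepts strings of the form a^n b^n (n >= 1)
Word: 'aaaaaabbbb'
Counting: 6 a's and 4 b's
Check: 6 == 4? No
Mismatch: a-count != b-count
Rejected

0


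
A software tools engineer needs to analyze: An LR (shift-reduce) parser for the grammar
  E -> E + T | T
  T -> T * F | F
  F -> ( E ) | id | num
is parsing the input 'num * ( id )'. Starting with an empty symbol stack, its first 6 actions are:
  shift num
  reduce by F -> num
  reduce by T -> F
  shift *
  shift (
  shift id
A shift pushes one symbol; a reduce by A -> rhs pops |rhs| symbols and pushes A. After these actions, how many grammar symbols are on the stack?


Tracking the symbol stack through each action:
  Action 1: shift 'num' : push -> stack = [num] (size 1)
  Action 2: reduce by F -> num : pop 1, push F -> stack = [F] (size 1)
  Action 3: reduce by T -> F : pop 1, push T -> stack = [T] (size 1)
  Action 4: shift '*' : push -> stack = [T, *] (size 2)
  Action 5: shift '(' : push -> stack = [T, *, (] (size 3)
  Action 6: shift 'id' : push -> stack = [T, *, (, id] (size 4)
Final stack size: 4

4


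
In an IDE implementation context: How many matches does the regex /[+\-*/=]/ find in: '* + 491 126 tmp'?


Pattern: /[+\-*/=]/ (operators)
Input: '* + 491 126 tmp'
Scanning for matches:
  Match 1: '*'
  Match 2: '+'
Total matches: 2

2


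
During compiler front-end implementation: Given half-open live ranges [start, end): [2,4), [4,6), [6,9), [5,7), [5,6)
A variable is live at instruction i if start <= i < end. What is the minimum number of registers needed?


Live ranges:
  Var0: [2, 4)
  Var1: [4, 6)
  Var2: [6, 9)
  Var3: [5, 7)
  Var4: [5, 6)
Sweep-line events (position, delta, active):
  pos=2 start -> active=1
  pos=4 end -> active=0
  pos=4 start -> active=1
  pos=5 start -> active=2
  pos=5 start -> active=3
  pos=6 end -> active=2
  pos=6 end -> active=1
  pos=6 start -> active=2
  pos=7 end -> active=1
  pos=9 end -> active=0
Maximum simultaneous active: 3
Minimum registers needed: 3

3


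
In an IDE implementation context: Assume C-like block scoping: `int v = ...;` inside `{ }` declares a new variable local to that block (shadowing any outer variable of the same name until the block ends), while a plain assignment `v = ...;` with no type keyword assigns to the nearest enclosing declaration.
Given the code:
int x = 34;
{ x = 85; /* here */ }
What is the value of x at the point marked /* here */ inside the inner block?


Analyzing scoping rules:
Outer scope: declares x = 34
Inner block: 'x = 85;' has no type keyword, so it is an assignment to the outer x (no shadowing)
Inside the block, after the assignment -> 85
Result: 85

85


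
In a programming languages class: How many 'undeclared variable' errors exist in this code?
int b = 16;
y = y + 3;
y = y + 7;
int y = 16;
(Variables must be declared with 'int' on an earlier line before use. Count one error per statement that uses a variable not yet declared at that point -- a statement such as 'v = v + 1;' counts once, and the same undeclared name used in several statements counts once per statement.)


Scanning code line by line:
  Line 1: declare 'b' -> declared = ['b']
  Line 2: use 'y' -> ERROR (undeclared)
  Line 3: use 'y' -> ERROR (undeclared)
  Line 4: declare 'y' -> declared = ['b', 'y']
Total undeclared variable errors: 2

2


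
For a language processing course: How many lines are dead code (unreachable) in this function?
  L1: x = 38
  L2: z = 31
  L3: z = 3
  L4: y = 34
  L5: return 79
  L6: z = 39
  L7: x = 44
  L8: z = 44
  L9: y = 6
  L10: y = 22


Analyzing control flow:
  L1: reachable (before return)
  L2: reachable (before return)
  L3: reachable (before return)
  L4: reachable (before return)
  L5: reachable (return statement)
  L6: DEAD (after return at L5)
  L7: DEAD (after return at L5)
  L8: DEAD (after return at L5)
  L9: DEAD (after return at L5)
  L10: DEAD (after return at L5)
Return at L5, total lines = 10
Dead lines: L6 through L10
Count: 5

5


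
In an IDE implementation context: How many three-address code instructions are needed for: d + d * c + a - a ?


Expression: d + d * c + a - a
Generating three-address code (respecting * over +/- precedence):
  Instruction 1: t1 = d * c
  Instruction 2: t2 = d + t1
  Instruction 3: t3 = t2 + a
  Instruction 4: t4 = t3 - a
Total instructions: 4

4


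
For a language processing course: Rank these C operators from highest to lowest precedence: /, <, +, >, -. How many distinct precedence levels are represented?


Looking up precedence for each operator:
  / -> precedence 6
  < -> precedence 4
  + -> precedence 5
  > -> precedence 4
  - -> precedence 5
Sorted highest to lowest: /, +, -, <, >
Distinct precedence values: [6, 5, 4]
Number of distinct levels: 3

3


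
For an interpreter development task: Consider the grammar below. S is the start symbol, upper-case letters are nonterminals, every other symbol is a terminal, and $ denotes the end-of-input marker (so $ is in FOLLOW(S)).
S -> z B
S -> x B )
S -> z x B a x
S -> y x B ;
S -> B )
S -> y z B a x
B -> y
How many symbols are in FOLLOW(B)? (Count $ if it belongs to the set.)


S is the start symbol and does not occur in any rule body, so FOLLOW(S) = {$}.
Examining every occurrence of B in a rule body:
  S -> z B : B is at the right end -> add FOLLOW(S) = {$}
  S -> x B ) : B is followed by terminal ')' -> add ')'
  S -> z x B a x : B is followed by terminal 'a' -> add 'a'
  S -> y x B ; : B is followed by terminal ';' -> add ';'
  S -> B ) : B is followed by terminal ')' -> add ')' (already in the set)
  S -> y z B a x : B is followed by terminal 'a' -> add 'a' (already in the set)
  B -> y : B does not occur in the body -> contributes nothing
FOLLOW(B) = {), ;, a, $}
Count: 4

4


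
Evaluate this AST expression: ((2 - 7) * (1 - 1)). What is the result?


Expression: ((2 - 7) * (1 - 1))
Evaluating step by step:
  2 - 7 = -5
  1 - 1 = 0
  -5 * 0 = 0
Result: 0

0


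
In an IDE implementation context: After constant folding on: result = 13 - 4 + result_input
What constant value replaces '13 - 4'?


Identifying constant sub-expression:
  Original: result = 13 - 4 + result_input
  13 and 4 are both compile-time constants
  Evaluating: 13 - 4 = 9
  After folding: result = 9 + result_input

9


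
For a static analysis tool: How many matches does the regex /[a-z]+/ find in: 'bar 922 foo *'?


Pattern: /[a-z]+/ (identifiers)
Input: 'bar 922 foo *'
Scanning for matches:
  Match 1: 'bar'
  Match 2: 'foo'
Total matches: 2

2


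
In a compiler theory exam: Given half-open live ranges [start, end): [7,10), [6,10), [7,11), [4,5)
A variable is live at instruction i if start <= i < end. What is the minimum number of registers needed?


Live ranges:
  Var0: [7, 10)
  Var1: [6, 10)
  Var2: [7, 11)
  Var3: [4, 5)
Sweep-line events (position, delta, active):
  pos=4 start -> active=1
  pos=5 end -> active=0
  pos=6 start -> active=1
  pos=7 start -> active=2
  pos=7 start -> active=3
  pos=10 end -> active=2
  pos=10 end -> active=1
  pos=11 end -> active=0
Maximum simultaneous active: 3
Minimum registers needed: 3

3


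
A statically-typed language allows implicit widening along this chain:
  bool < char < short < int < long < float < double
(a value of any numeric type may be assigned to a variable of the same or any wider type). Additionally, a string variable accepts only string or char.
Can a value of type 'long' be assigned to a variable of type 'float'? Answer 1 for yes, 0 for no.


Target variable type: float
Source value type: long
Numeric ranks: long=4, float=5
Widening allowed iff rank(source) <= rank(target): 4 <= 5? Yes
Result: 1

1


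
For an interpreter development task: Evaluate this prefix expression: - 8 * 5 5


Parsing prefix expression: - 8 * 5 5
Step 1: Innermost operation '* 5 5'
  5 * 5 = 25
Step 2: Outer operation '- 8 [25]'
  8 - 25 = -17

-17


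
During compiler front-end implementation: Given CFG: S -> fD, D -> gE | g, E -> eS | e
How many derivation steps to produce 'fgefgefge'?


Grammar: S -> fD, D -> gE | g, E -> eS | e
Deriving 'fgefgefge':
Step 1: S -> fD => fD
Step 2: D -> gE => fgE
Step 3: E -> eS => fgeS
Step 4: S -> fD => fgefD
Step 5: D -> gE => fgefgE
Step 6: E -> eS => fgefgeS
Step 7: S -> fD => fgefgefD
Step 8: D -> gE => fgefgefgE
Step 9: E -> e => fgefgefge
Total derivation steps: 9

9


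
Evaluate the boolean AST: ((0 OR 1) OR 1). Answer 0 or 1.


Step 1: Evaluate inner node
  0 OR 1 = 1
Step 2: Evaluate root node
  1 OR 1 = 1

1


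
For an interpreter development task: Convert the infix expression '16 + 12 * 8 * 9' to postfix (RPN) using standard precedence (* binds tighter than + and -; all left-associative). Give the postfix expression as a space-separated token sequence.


Applying the shunting-yard algorithm:
  Operand 16 -> output
  Push '+' onto operator stack -> op-stack: [+]
  Operand 12 -> output
  Push '*' onto operator stack -> op-stack: [+, *]
  Operand 8 -> output
  See '*' (prec 2); top '*' (prec 2) >= it -> pop '*' to output
  Push '*' onto operator stack -> op-stack: [+, *]
  Operand 9 -> output
  End of input: pop '*' to output
  End of input: pop '+' to output
Postfix result: 16 12 8 * 9 * +

16 12 8 * 9 * +


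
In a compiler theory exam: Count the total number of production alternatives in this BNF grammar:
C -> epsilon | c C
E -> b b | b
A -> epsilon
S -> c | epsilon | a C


Counting alternatives per rule:
  C: 2 alternative(s)
  E: 2 alternative(s)
  A: 1 alternative(s)
  S: 3 alternative(s)
Sum: 2 + 2 + 1 + 3 = 8

8


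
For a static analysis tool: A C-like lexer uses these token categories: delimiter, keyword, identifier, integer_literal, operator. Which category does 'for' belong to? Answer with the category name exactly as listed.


Token: 'for'
Checking categories:
  identifier: no
  integer_literal: no
  operator: no
  keyword: YES
  delimiter: no
Category: keyword

keyword


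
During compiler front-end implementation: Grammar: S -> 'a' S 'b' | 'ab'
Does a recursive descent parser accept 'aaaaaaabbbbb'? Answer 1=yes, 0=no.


Grammar accepts strings of the form a^n b^n (n >= 1)
Word: 'aaaaaaabbbbb'
Counting: 7 a's and 5 b's
Check: 7 == 5? No
Mismatch: a-count != b-count
Rejected

0


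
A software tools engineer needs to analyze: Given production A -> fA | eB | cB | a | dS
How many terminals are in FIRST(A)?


Production: A -> fA | eB | cB | a | dS
Examining each alternative for leading terminals:
  A -> fA : first terminal = 'f'
  A -> eB : first terminal = 'e'
  A -> cB : first terminal = 'c'
  A -> a : first terminal = 'a'
  A -> dS : first terminal = 'd'
FIRST(A) = {a, c, d, e, f}
Count: 5

5


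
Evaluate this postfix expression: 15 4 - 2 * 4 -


Processing tokens left to right:
Push 15, Push 4
Pop 15 and 4, compute 15 - 4 = 11, push 11
Push 2
Pop 11 and 2, compute 11 * 2 = 22, push 22
Push 4
Pop 22 and 4, compute 22 - 4 = 18, push 18
Stack result: 18

18


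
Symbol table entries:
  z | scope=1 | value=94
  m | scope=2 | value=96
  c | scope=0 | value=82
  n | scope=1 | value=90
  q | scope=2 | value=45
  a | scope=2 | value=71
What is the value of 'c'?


Searching symbol table for 'c':
  z | scope=1 | value=94
  m | scope=2 | value=96
  c | scope=0 | value=82 <- MATCH
  n | scope=1 | value=90
  q | scope=2 | value=45
  a | scope=2 | value=71
Found 'c' at scope 0 with value 82

82


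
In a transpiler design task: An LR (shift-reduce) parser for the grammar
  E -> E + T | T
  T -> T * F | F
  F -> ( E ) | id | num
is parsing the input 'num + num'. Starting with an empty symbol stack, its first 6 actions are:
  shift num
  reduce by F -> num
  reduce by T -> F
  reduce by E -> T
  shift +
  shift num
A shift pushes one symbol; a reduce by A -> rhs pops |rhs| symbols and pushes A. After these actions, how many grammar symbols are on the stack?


Tracking the symbol stack through each action:
  Action 1: shift 'num' : push -> stack = [num] (size 1)
  Action 2: reduce by F -> num : pop 1, push F -> stack = [F] (size 1)
  Action 3: reduce by T -> F : pop 1, push T -> stack = [T] (size 1)
  Action 4: reduce by E -> T : pop 1, push E -> stack = [E] (size 1)
  Action 5: shift '+' : push -> stack = [E, +] (size 2)
  Action 6: shift 'num' : push -> stack = [E, +, num] (size 3)
Final stack size: 3

3


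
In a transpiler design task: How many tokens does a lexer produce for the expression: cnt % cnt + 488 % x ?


Scanning 'cnt % cnt + 488 % x'
Token 1: 'cnt' -> identifier
Token 2: '%' -> operator
Token 3: 'cnt' -> identifier
Token 4: '+' -> operator
Token 5: '488' -> integer_literal
Token 6: '%' -> operator
Token 7: 'x' -> identifier
Total tokens: 7

7


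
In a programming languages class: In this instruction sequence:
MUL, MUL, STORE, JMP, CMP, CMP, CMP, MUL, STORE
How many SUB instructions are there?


Scanning instruction sequence for SUB:
  Position 1: MUL
  Position 2: MUL
  Position 3: STORE
  Position 4: JMP
  Position 5: CMP
  Position 6: CMP
  Position 7: CMP
  Position 8: MUL
  Position 9: STORE
Matches at positions: []
Total SUB count: 0

0


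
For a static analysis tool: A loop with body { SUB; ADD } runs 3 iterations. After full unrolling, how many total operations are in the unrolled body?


Loop body operations: SUB, ADD (2 ops per iteration)
Unrolling 3 iterations:
  Iteration 1: SUB, ADD (2 ops)
  Iteration 2: SUB, ADD (2 ops)
  Iteration 3: SUB, ADD (2 ops)
Total: 3 iterations * 2 ops/iter = 6 operations

6


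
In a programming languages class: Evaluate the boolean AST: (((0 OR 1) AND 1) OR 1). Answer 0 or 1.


Step 1: Evaluate inner node
  0 OR 1 = 1
Step 2: Evaluate next node
  1 AND 1 = 1
Step 3: Evaluate root node
  1 OR 1 = 1

1


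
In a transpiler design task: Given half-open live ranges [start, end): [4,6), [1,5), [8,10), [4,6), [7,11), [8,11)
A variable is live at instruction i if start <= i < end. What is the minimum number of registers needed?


Live ranges:
  Var0: [4, 6)
  Var1: [1, 5)
  Var2: [8, 10)
  Var3: [4, 6)
  Var4: [7, 11)
  Var5: [8, 11)
Sweep-line events (position, delta, active):
  pos=1 start -> active=1
  pos=4 start -> active=2
  pos=4 start -> active=3
  pos=5 end -> active=2
  pos=6 end -> active=1
  pos=6 end -> active=0
  pos=7 start -> active=1
  pos=8 start -> active=2
  pos=8 start -> active=3
  pos=10 end -> active=2
  pos=11 end -> active=1
  pos=11 end -> active=0
Maximum simultaneous active: 3
Minimum registers needed: 3

3


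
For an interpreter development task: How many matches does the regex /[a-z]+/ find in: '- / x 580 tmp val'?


Pattern: /[a-z]+/ (identifiers)
Input: '- / x 580 tmp val'
Scanning for matches:
  Match 1: 'x'
  Match 2: 'tmp'
  Match 3: 'val'
Total matches: 3

3


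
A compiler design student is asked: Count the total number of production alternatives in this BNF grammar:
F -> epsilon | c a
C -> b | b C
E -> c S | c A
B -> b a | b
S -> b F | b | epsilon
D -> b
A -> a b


Counting alternatives per rule:
  F: 2 alternative(s)
  C: 2 alternative(s)
  E: 2 alternative(s)
  B: 2 alternative(s)
  S: 3 alternative(s)
  D: 1 alternative(s)
  A: 1 alternative(s)
Sum: 2 + 2 + 2 + 2 + 3 + 1 + 1 = 13

13


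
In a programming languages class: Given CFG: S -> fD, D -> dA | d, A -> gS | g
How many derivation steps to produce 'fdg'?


Grammar: S -> fD, D -> dA | d, A -> gS | g
Deriving 'fdg':
Step 1: S -> fD => fD
Step 2: D -> dA => fdA
Step 3: A -> g => fdg
Total derivation steps: 3

3


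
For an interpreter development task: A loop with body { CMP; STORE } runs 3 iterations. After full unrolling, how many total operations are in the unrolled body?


Loop body operations: CMP, STORE (2 ops per iteration)
Unrolling 3 iterations:
  Iteration 1: CMP, STORE (2 ops)
  Iteration 2: CMP, STORE (2 ops)
  Iteration 3: CMP, STORE (2 ops)
Total: 3 iterations * 2 ops/iter = 6 operations

6


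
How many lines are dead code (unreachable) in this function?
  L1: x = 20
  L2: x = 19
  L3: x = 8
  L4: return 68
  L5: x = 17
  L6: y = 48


Analyzing control flow:
  L1: reachable (before return)
  L2: reachable (before return)
  L3: reachable (before return)
  L4: reachable (return statement)
  L5: DEAD (after return at L4)
  L6: DEAD (after return at L4)
Return at L4, total lines = 6
Dead lines: L5 through L6
Count: 2

2


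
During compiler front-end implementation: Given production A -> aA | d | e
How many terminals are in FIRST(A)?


Production: A -> aA | d | e
Examining each alternative for leading terminals:
  A -> aA : first terminal = 'a'
  A -> d : first terminal = 'd'
  A -> e : first terminal = 'e'
FIRST(A) = {a, d, e}
Count: 3

3


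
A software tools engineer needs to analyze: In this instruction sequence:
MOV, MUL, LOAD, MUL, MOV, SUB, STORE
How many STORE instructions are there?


Scanning instruction sequence for STORE:
  Position 1: MOV
  Position 2: MUL
  Position 3: LOAD
  Position 4: MUL
  Position 5: MOV
  Position 6: SUB
  Position 7: STORE <- MATCH
Matches at positions: [7]
Total STORE count: 1

1


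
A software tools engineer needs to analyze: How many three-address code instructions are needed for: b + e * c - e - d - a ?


Expression: b + e * c - e - d - a
Generating three-address code (respecting * over +/- precedence):
  Instruction 1: t1 = e * c
  Instruction 2: t2 = b + t1
  Instruction 3: t3 = t2 - e
  Instruction 4: t4 = t3 - d
  Instruction 5: t5 = t4 - a
Total instructions: 5

5


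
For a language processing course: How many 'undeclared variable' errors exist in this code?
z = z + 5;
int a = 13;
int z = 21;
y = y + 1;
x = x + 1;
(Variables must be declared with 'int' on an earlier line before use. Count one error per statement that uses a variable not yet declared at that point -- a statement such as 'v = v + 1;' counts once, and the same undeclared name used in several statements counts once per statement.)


Scanning code line by line:
  Line 1: use 'z' -> ERROR (undeclared)
  Line 2: declare 'a' -> declared = ['a']
  Line 3: declare 'z' -> declared = ['a', 'z']
  Line 4: use 'y' -> ERROR (undeclared)
  Line 5: use 'x' -> ERROR (undeclared)
Total undeclared variable errors: 3

3


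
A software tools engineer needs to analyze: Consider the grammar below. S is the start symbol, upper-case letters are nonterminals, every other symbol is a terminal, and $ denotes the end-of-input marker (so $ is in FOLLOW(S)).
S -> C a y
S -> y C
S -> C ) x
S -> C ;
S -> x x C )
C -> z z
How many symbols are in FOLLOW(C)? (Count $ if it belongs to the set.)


S is the start symbol and does not occur in any rule body, so FOLLOW(S) = {$}.
Examining every occurrence of C in a rule body:
  S -> C a y : C is followed by terminal 'a' -> add 'a'
  S -> y C : C is at the right end -> add FOLLOW(S) = {$}
  S -> C ) x : C is followed by terminal ')' -> add ')'
  S -> C ; : C is followed by terminal ';' -> add ';'
  S -> x x C ) : C is followed by terminal ')' -> add ')' (already in the set)
  C -> z z : C does not occur in the body -> contributes nothing
FOLLOW(C) = {), ;, a, $}
Count: 4

4


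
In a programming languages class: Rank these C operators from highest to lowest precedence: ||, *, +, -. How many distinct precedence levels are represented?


Looking up precedence for each operator:
  || -> precedence 1
  * -> precedence 6
  + -> precedence 5
  - -> precedence 5
Sorted highest to lowest: *, +, -, ||
Distinct precedence values: [6, 5, 1]
Number of distinct levels: 3

3


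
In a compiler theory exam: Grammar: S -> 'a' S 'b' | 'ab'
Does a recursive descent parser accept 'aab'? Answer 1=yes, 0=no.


Grammar accepts strings of the form a^n b^n (n >= 1)
Word: 'aab'
Counting: 2 a's and 1 b's
Check: 2 == 1? No
Mismatch: a-count != b-count
Rejected

0


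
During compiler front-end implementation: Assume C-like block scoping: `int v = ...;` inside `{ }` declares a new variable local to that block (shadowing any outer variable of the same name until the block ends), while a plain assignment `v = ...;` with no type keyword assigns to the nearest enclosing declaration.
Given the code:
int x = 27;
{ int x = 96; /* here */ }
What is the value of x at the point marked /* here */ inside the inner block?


Analyzing scoping rules:
Outer scope: declares x = 27
Inner block: 'int x = 96;' declares a NEW x that shadows the outer one
Inside the block the inner declaration is in scope -> 96
Result: 96

96


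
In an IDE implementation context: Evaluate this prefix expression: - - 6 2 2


Parsing prefix expression: - - 6 2 2
Step 1: Innermost operation '- 6 2'
  6 - 2 = 4
Step 2: Outer operation '- [4] 2'
  4 - 2 = 2

2


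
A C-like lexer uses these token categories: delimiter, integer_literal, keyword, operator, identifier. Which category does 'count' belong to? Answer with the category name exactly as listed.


Token: 'count'
Checking categories:
  identifier: YES
  integer_literal: no
  operator: no
  keyword: no
  delimiter: no
Category: identifier

identifier


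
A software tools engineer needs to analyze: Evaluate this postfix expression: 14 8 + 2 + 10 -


Processing tokens left to right:
Push 14, Push 8
Pop 14 and 8, compute 14 + 8 = 22, push 22
Push 2
Pop 22 and 2, compute 22 + 2 = 24, push 24
Push 10
Pop 24 and 10, compute 24 - 10 = 14, push 14
Stack result: 14

14


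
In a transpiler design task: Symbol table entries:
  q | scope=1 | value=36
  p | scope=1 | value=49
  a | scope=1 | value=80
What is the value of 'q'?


Searching symbol table for 'q':
  q | scope=1 | value=36 <- MATCH
  p | scope=1 | value=49
  a | scope=1 | value=80
Found 'q' at scope 1 with value 36

36


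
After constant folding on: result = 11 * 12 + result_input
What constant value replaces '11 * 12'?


Identifying constant sub-expression:
  Original: result = 11 * 12 + result_input
  11 and 12 are both compile-time constants
  Evaluating: 11 * 12 = 132
  After folding: result = 132 + result_input

132


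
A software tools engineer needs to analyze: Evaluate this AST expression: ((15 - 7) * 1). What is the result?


Expression: ((15 - 7) * 1)
Evaluating step by step:
  15 - 7 = 8
  8 * 1 = 8
Result: 8

8


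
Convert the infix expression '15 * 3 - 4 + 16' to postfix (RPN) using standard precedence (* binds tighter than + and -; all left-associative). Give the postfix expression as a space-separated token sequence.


Applying the shunting-yard algorithm:
  Operand 15 -> output
  Push '*' onto operator stack -> op-stack: [*]
  Operand 3 -> output
  See '-' (prec 1); top '*' (prec 2) >= it -> pop '*' to output
  Push '-' onto operator stack -> op-stack: [-]
  Operand 4 -> output
  See '+' (prec 1); top '-' (prec 1) >= it -> pop '-' to output
  Push '+' onto operator stack -> op-stack: [+]
  Operand 16 -> output
  End of input: pop '+' to output
Postfix result: 15 3 * 4 - 16 +

15 3 * 4 - 16 +


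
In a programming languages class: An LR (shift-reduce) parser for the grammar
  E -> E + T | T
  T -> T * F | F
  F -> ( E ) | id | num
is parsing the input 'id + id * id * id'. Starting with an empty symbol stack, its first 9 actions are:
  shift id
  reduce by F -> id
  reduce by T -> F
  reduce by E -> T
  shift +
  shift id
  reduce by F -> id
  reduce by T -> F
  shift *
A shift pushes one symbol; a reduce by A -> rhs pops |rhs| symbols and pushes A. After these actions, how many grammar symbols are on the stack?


Tracking the symbol stack through each action:
  Action 1: shift 'id' : push -> stack = [id] (size 1)
  Action 2: reduce by F -> id : pop 1, push F -> stack = [F] (size 1)
  Action 3: reduce by T -> F : pop 1, push T -> stack = [T] (size 1)
  Action 4: reduce by E -> T : pop 1, push E -> stack = [E] (size 1)
  Action 5: shift '+' : push -> stack = [E, +] (size 2)
  Action 6: shift 'id' : push -> stack = [E, +, id] (size 3)
  Action 7: reduce by F -> id : pop 1, push F -> stack = [E, +, F] (size 3)
  Action 8: reduce by T -> F : pop 1, push T -> stack = [E, +, T] (size 3)
  Action 9: shift '*' : push -> stack = [E, +, T, *] (size 4)
Final stack size: 4

4
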